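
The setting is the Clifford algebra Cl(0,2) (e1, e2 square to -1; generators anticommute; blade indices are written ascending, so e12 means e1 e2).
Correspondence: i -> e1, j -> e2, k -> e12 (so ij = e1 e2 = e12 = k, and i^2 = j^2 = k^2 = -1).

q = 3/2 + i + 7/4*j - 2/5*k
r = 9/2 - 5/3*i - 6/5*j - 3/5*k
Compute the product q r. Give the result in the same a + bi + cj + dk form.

In blades: q = 3/2 + e1 + 7/4*e2 - 2/5*e12, r = 9/2 - 5/3*e1 - 6/5*e2 - 3/5*e12.
Distribute q over r term by term (generator squares from the signature, products reordered to ascending indices): (3/2)*r = 27/4 - 5/2*e1 - 9/5*e2 - 9/10*e12; (e1)*r = 5/3 + 9/2*e1 + 3/5*e2 - 6/5*e12; (7/4*e2)*r = 21/10 - 21/20*e1 + 63/8*e2 + 35/12*e12; (-2/5*e12)*r = -6/25 - 12/25*e1 + 2/3*e2 - 9/5*e12.
Sum: 3083/300 + 47/100*e1 + 881/120*e2 - 59/60*e12; translating back through the correspondence:
Answer: 3083/300 + 47/100*i + 881/120*j - 59/60*k


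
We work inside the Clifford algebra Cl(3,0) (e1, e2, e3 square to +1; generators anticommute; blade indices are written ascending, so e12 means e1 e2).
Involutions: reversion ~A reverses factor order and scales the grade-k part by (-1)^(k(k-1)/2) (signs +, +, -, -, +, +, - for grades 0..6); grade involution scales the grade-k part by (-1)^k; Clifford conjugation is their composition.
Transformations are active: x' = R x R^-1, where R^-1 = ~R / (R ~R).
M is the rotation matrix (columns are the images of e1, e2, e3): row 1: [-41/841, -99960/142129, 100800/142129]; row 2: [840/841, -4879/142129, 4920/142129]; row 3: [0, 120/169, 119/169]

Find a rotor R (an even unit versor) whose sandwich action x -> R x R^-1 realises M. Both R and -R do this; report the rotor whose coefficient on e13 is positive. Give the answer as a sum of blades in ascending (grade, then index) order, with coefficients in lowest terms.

Method: write R = a + b12*e12 + b13*e13 + b23*e23 with a^2 + b12^2 + b13^2 + b23^2 = 1 (so R^-1 = ~R). Expanding the columns R e_j ~R gives tr M = 4a^2 - 1 and, from the antisymmetric part, M21 - M12 = -4a*b12, M13 - M31 = 4a*b13, M32 - M23 = -4a*b23.
Here tr M = 88271/142129, so a^2 = (1 + tr M)/4 = 57600/142129 and a = ±240/377. Taking a = 240/377: M21 - M12 = 241920/142129, M13 - M31 = 100800/142129, M32 - M23 = 96000/142129, giving b12 = -252/377, b13 = 105/377, b23 = -100/377, i.e. R = 240/377 - 252/377*e12 + 105/377*e13 - 100/377*e23.
Its e13 coefficient is already positive.
Answer: 240/377 - 252/377*e12 + 105/377*e13 - 100/377*e23. Recall the cover is two-to-one: with M of trace 88271/142129, both preimages act alike, and the stated e13 sign chooses the sheet.


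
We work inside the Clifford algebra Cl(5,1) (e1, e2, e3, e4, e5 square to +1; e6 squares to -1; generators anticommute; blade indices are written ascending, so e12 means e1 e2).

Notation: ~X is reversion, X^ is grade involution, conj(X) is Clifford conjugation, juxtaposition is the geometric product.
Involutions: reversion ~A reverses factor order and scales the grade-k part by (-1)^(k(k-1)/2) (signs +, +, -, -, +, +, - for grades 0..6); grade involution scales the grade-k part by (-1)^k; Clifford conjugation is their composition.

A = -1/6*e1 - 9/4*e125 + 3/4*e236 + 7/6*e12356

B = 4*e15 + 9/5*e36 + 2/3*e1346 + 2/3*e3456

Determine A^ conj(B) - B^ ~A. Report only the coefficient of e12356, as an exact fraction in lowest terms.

first term: -153/20*e2 - 2/3*e5 - 23/18*e124 - 21/10*e125 - 3/10*e136 - 14/3*e236 + 5/18*e245 + 1/9*e346 + 3/2*e12346 + 141/20*e12356 + 1/9*e13456 + 3/2*e23456
second term: 153/20*e2 + 2/3*e5 - 23/18*e124 - 21/10*e125 - 3/10*e136 - 14/3*e236 + 5/18*e245 + 1/9*e346 - 3/2*e12346 - 141/20*e12356 - 1/9*e13456 - 3/2*e23456
Answer: 141/10


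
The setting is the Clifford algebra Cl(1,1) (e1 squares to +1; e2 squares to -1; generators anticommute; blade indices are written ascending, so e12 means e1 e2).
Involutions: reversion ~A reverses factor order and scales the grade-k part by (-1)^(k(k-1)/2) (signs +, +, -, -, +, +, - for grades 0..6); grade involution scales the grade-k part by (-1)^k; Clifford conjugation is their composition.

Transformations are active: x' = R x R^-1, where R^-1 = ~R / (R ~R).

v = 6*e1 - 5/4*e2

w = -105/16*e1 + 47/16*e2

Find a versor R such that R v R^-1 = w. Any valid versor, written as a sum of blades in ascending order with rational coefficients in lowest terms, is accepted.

Construction: equal norms (both 551/16) license R = v + w = -9/16*e1 + 27/16*e2 — nothing changes along that direction, while (v - w)/2 changes sign, so v maps onto w.
Answer: -9/16*e1 + 27/16*e2


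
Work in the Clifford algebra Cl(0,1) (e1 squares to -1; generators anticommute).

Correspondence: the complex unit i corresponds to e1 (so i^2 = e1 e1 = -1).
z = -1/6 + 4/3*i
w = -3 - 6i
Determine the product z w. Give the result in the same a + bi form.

In blades: z = -1/6 + 4/3*e1, w = -3 - 6*e1.
Distribute z over w term by term (generator squares from the signature, products reordered to ascending indices): (-1/6)*w = 1/2 + e1; (4/3*e1)*w = 8 - 4*e1.
Sum: 17/2 - 3*e1; translating back through the correspondence:
Answer: 17/2 - 3i


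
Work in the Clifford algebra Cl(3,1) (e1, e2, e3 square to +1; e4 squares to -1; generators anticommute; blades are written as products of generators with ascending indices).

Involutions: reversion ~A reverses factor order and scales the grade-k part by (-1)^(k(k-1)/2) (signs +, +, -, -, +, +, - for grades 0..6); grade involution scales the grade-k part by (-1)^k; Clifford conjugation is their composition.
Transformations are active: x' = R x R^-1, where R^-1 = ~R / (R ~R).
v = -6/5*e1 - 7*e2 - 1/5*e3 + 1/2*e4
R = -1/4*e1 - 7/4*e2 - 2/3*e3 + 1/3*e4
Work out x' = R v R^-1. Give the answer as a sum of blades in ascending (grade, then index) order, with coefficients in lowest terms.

~R = -1/4*e1 - 7/4*e2 - 2/3*e3 + 1/3*e4, and R ~R = 83/24, so R^-1 = ~R / (83/24).
R v = 751/60 - 7/20*e1 e2 - 3/4*e1 e3 + 11/40*e1 e4 - 259/60*e2 e3 + 35/24*e2 e4 - 4/15*e3 e4
Answer: -253/415*e1 - 2352/415*e2 - 5759/1245*e3 + 4763/2490*e4


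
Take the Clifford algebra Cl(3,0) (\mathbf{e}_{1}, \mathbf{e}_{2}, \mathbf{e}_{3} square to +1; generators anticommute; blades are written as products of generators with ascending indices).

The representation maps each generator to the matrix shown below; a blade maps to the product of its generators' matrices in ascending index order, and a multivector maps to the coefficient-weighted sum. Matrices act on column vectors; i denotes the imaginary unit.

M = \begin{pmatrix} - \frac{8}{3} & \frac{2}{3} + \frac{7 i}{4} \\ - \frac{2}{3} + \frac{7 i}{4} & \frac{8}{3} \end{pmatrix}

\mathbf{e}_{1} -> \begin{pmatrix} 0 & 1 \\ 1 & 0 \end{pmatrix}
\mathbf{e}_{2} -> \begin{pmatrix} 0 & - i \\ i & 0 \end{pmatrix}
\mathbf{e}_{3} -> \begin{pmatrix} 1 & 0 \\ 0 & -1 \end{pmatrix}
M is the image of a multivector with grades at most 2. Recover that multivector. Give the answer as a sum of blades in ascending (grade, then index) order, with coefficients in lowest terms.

Method: 1, rho(e_{1}), rho(e_{2}), rho(e_{3}) form a trace-orthogonal basis of the 2x2 complex matrices (tr(X Y) = 2 if X = Y, else 0), so M = m0*1 + m1*rho(e_{1}) + m2*rho(e_{2}) + m3*rho(e_{3}) with m0 = tr(M)/2 = 0, m1 = tr(M rho(e_{1}))/2 = \frac{7 i}{4}, m2 = tr(M rho(e_{2}))/2 = \frac{2 i}{3}, m3 = tr(M rho(e_{3}))/2 = - \frac{8}{3}.
Multiplying table entries, the bivector images are rho(e_{1} e_{2}) = i*rho(e_{3}), rho(e_{1} e_{3}) = -i*rho(e_{2}), rho(e_{2} e_{3}) = i*rho(e_{1}); with real blade coefficients the real parts of m0..m3 are the coefficients of 1, e_{1}, e_{2}, e_{3} and the imaginary parts give the bivectors (e_{2} e_{3}: Im m1, e_{1} e_{3}: -Im m2, e_{1} e_{2}: Im m3).
Answer: -\frac{8}{3} e_{3} - \frac{2}{3} e_{1} e_{3} + \frac{7}{4} e_{2} e_{3}


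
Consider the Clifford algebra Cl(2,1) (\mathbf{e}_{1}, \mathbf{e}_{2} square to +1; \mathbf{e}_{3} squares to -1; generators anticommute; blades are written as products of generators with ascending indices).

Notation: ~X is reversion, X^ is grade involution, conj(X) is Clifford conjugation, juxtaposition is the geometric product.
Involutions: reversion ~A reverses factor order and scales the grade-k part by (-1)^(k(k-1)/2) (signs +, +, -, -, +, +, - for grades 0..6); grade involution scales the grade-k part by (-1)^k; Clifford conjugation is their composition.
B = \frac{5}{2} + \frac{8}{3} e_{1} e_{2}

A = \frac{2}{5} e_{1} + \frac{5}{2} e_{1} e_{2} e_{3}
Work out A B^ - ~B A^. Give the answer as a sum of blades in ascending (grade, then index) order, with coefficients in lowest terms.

first term: e_{1} + \frac{16}{15} e_{2} - \frac{20}{3} e_{3} + \frac{25}{4} e_{1} e_{2} e_{3}
second term: -e_{1} - \frac{16}{15} e_{2} - \frac{20}{3} e_{3} - \frac{25}{4} e_{1} e_{2} e_{3}
Answer: 2 e_{1} + \frac{32}{15} e_{2} + \frac{25}{2} e_{1} e_{2} e_{3}


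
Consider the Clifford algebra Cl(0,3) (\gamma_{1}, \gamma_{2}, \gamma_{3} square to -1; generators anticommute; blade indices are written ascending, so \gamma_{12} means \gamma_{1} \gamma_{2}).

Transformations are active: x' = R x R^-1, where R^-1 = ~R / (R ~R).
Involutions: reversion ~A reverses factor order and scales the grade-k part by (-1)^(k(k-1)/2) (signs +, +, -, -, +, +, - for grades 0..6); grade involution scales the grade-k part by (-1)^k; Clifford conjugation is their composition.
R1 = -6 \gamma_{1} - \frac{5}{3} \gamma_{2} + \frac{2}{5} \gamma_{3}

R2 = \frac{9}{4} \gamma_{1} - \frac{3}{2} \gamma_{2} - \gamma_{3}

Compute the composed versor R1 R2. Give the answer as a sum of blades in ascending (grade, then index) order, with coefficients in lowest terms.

Distribute over the terms of R1 (each basis-blade product reordered to ascending indices, repeated generators contracted through their squares):
(-6 \gamma_{1}) R2 = \frac{27}{2} + 9 \gamma_{12} + 6 \gamma_{13}
(-\frac{5}{3} \gamma_{2}) R2 = -\frac{5}{2} + \frac{15}{4} \gamma_{12} + \frac{5}{3} \gamma_{23}
(\frac{2}{5} \gamma_{3}) R2 = \frac{2}{5} - \frac{9}{10} \gamma_{13} + \frac{3}{5} \gamma_{23}
Summing the partial products and collecting blades:
Answer: \frac{57}{5} + \frac{51}{4} \gamma_{12} + \frac{51}{10} \gamma_{13} + \frac{34}{15} \gamma_{23}


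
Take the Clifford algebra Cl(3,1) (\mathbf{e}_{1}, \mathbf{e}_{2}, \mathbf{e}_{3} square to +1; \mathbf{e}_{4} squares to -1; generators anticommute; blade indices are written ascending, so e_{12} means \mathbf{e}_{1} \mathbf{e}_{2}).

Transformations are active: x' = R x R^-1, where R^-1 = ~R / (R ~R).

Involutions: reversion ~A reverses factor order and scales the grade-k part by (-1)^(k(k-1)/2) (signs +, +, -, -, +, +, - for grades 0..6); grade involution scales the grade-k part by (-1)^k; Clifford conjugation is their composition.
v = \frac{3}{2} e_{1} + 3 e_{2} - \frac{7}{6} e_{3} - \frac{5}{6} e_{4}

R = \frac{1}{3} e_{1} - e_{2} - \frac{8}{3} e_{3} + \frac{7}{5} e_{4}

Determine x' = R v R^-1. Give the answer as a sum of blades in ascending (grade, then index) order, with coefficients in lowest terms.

~R = \frac{1}{3} e_{1} - e_{2} - \frac{8}{3} e_{3} + \frac{7}{5} e_{4}, and R ~R = \frac{1409}{225}, so R^-1 = ~R / (\frac{1409}{225}).
R v = \frac{16}{9} + \frac{5}{2} e_{12} + \frac{65}{18} e_{13} - \frac{107}{45} e_{14} + \frac{55}{6} e_{23} - \frac{101}{30} e_{24} + \frac{347}{90} e_{34}
Answer: -\frac{11081}{8454} e_{1} - \frac{5027}{1409} e_{2} - \frac{979}{2818} e_{3} + \frac{13765}{8454} e_{4}


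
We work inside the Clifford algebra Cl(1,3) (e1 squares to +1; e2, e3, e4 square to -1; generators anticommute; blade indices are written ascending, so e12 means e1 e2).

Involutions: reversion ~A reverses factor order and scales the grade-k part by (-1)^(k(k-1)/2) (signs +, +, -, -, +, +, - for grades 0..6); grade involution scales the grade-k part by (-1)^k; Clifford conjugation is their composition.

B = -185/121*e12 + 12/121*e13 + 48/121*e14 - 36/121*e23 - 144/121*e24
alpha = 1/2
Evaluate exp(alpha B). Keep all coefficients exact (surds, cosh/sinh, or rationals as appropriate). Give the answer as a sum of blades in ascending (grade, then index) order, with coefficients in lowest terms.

B^2 term by term: the squares give (-185/121)^2*(e12)^2 + (12/121)^2*(e13)^2 + (48/121)^2*(e14)^2 + (-36/121)^2*(e23)^2 + (-144/121)^2*(e24)^2 = 34225/14641*(+1) + 144/14641*(+1) + 2304/14641*(+1) + 1296/14641*(-1) + 20736/14641*(-1) = 1 (each basis 2-blade squares to minus the product of its generators' squares); cross terms between blades sharing an index anticommute and cancel; the commuting (index-disjoint) pairs give grade-4 terms 2*c*c'*(blade product), which cancel blade by blade — e1234: 3456/14641 - 3456/14641 = 0 — confirming B is simple. So B^2 = 1.
B^2 = 1 — since the square is positive, the closed form is hyperbolic: l = 1, alpha*l = 1/2, so exp(alpha B) = cosh(1/2) + (sinh(1/2)/1)*B = cosh(1/2) + (sinh(1/2))*B.
Answer: cosh(1/2) - 185*sinh(1/2)/121*e12 + 12*sinh(1/2)/121*e13 + 48*sinh(1/2)/121*e14 - 36*sinh(1/2)/121*e23 - 144*sinh(1/2)/121*e24


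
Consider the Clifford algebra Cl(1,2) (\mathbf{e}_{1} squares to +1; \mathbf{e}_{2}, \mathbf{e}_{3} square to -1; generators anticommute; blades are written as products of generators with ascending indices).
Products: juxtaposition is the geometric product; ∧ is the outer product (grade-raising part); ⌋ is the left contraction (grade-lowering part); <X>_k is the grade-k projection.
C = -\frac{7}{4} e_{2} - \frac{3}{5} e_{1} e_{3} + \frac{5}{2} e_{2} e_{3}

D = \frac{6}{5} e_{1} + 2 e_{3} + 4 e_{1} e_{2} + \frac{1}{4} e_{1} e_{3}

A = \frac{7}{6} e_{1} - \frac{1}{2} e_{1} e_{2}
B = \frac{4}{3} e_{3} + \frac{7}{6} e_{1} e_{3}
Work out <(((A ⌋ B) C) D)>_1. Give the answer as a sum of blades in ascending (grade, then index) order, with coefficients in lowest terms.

step 1: \frac{49}{36} e_{3}
step 2: -\frac{49}{60} e_{1} + \frac{245}{72} e_{2} + \frac{343}{144} e_{2} e_{3}
step 3: -\frac{49}{50} + \frac{245}{18} e_{1} - \frac{2891}{360} e_{2} - \frac{49}{240} e_{3} - \frac{2695}{576} e_{1} e_{2} + \frac{1421}{180} e_{1} e_{3} + \frac{245}{36} e_{2} e_{3} + \frac{2891}{1440} e_{1} e_{2} e_{3}
step 4: \frac{245}{18} e_{1} - \frac{2891}{360} e_{2} - \frac{49}{240} e_{3}
Answer: \frac{245}{18} e_{1} - \frac{2891}{360} e_{2} - \frac{49}{240} e_{3}


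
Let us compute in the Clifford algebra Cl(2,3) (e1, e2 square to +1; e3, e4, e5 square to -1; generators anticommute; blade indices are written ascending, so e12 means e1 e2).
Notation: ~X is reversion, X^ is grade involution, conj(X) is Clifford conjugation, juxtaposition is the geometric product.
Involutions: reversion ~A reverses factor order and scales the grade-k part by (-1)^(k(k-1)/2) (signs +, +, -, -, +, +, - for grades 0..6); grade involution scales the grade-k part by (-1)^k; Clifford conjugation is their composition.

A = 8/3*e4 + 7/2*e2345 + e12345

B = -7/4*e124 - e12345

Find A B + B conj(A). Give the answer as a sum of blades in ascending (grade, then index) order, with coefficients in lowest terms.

first term: 1 + 7/2*e1 + 14/3*e12 + 7/4*e35 + 49/8*e135 - 8/3*e1235
second term: -1 + 7/2*e1 - 14/3*e12 - 7/4*e35 + 49/8*e135 + 8/3*e1235
Answer: 7*e1 + 49/4*e135


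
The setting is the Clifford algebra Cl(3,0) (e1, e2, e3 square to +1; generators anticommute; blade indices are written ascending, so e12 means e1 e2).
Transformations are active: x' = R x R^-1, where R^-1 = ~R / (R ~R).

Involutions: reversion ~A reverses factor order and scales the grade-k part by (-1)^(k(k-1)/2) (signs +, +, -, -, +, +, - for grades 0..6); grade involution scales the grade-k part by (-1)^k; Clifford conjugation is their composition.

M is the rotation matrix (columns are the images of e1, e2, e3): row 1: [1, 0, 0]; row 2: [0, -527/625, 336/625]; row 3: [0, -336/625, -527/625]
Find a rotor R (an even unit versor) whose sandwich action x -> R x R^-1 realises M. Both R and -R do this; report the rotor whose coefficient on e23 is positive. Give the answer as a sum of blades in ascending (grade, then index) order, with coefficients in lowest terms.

Method: write R = a + b12*e12 + b13*e13 + b23*e23 with a^2 + b12^2 + b13^2 + b23^2 = 1 (so R^-1 = ~R). Expanding the columns R e_j ~R gives tr M = 4a^2 - 1 and, from the antisymmetric part, M21 - M12 = -4a*b12, M13 - M31 = 4a*b13, M32 - M23 = -4a*b23.
Here tr M = -429/625, so a^2 = (1 + tr M)/4 = 49/625 and a = ±7/25. Taking a = 7/25: M21 - M12 = 0, M13 - M31 = 0, M32 - M23 = -672/625, giving b12 = 0, b13 = 0, b23 = 24/25, i.e. R = 7/25 + 24/25*e23.
Its e23 coefficient is already positive.
Answer: 7/25 + 24/25*e23. Recall the cover is two-to-one: with M of trace -429/625, both preimages act alike, and the stated e23 sign chooses the sheet.


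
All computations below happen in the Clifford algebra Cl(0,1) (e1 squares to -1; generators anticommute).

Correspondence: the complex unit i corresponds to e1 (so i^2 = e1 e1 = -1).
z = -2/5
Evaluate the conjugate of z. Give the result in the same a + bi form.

In blades: z = -2/5.
Conjugation here is Clifford conjugation: the scalar is fixed and the grade-1 and grade-2 blades all flip sign, giving -2/5; translating back:
Answer: -2/5


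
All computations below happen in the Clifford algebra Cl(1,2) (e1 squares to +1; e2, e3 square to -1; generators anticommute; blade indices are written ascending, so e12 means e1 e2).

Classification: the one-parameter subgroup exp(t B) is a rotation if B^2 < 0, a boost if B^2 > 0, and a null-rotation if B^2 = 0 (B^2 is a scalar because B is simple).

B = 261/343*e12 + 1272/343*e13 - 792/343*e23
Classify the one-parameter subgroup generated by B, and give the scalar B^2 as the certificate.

B^2 term by term: the squares give (261/343)^2*(e12)^2 + (1272/343)^2*(e13)^2 + (-792/343)^2*(e23)^2 = 68121/117649*(+1) + 1617984/117649*(+1) + 627264/117649*(-1) = 9 (each basis 2-blade squares to minus the product of its generators' squares); cross terms between blades sharing an index anticommute and cancel. So B^2 = 9.
Answer: boost, certificate B^2 = 9. The class reads off the invariant scalar 9 directly.


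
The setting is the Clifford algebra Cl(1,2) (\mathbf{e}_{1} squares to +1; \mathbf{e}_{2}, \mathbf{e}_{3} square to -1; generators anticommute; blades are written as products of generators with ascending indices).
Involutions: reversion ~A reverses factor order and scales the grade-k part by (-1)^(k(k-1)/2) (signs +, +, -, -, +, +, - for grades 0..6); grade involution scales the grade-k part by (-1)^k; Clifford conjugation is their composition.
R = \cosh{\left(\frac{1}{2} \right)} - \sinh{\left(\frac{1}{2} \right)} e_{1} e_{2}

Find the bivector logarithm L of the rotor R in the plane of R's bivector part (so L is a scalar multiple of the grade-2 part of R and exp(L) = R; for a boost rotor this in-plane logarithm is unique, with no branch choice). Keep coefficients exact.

The scalar part of R is \cosh{\left(\frac{1}{2} \right)}, so cosh pins the rapidity up to sign — the sign comes from the bivector part; dividing that part by sinh of the rapidity yields the plane, and the in-plane L = rapidity * plane is unique because the two sign choices cancel.
Concretely: cosh(rapidity) = \cosh{\left(\frac{1}{2} \right)} gives rapidity = ±\frac{1}{2}, and since rapidity/sinh(rapidity) is even the sign is immaterial: L = (rapidity/sinh(rapidity)) * <R>_2 = (\frac{1}{2 \sinh{\left(\frac{1}{2} \right)}}) * <R>_2.
Answer: - \frac{1}{2} e_{1} e_{2}


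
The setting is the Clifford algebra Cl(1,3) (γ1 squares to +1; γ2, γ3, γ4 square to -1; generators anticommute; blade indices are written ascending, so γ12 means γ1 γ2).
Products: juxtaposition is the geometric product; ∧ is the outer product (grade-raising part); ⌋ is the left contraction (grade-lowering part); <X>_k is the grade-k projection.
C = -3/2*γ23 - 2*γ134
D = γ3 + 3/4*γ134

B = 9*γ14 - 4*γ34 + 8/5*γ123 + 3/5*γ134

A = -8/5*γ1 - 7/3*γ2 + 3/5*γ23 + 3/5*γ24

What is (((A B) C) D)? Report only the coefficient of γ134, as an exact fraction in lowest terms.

step 1: -24/25*γ1 - 72/5*γ4 - 27/5*γ12 - 56/15*γ13 - 124/25*γ23 + 12/5*γ24 - 24/25*γ34 + 9/25*γ123 + 516/25*γ124 + 136/25*γ134 + 28/3*γ234 + 34/5*γ1234
step 2: 86/25 - 69/50*γ1 - 68/5*γ2 + 322/15*γ4 - 196/15*γ12 - 369/10*γ13 + 51/5*γ14 - 1032/25*γ23 + 54/25*γ24 + 138/25*γ34 - 84/25*γ123 - 452/25*γ124 + 774/25*γ134 + 54/5*γ234
step 3: -1161/50 + 819/25*γ1 + 1032/25*γ2 - 421/100*γ3 - 4431/200*γ4 + 573/50*γ12 - 437/25*γ13 + 774/25*γ14 - 679/25*γ23 + 333/25*γ24 - 13501/600*γ34 - 1717/150*γ123 + 774/25*γ124 - 381/50*γ134 + 191/25*γ234 + 707/25*γ1234
Answer: -381/50


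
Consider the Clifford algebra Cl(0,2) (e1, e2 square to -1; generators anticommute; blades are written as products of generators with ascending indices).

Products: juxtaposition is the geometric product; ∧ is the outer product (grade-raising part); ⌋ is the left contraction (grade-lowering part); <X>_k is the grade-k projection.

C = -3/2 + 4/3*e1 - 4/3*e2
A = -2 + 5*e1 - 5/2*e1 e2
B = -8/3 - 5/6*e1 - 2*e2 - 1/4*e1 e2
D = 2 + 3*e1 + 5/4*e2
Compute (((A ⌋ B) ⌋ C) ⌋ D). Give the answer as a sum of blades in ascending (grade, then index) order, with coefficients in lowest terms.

step 1: 71/8 + 5/3*e1 + 21/4*e2 + 1/2*e1 e2
step 2: -1229/144 + 71/6*e1 - 71/6*e2
step 3: -340/9 - 1229/48*e1 - 6145/576*e2
Answer: -340/9 - 1229/48*e1 - 6145/576*e2


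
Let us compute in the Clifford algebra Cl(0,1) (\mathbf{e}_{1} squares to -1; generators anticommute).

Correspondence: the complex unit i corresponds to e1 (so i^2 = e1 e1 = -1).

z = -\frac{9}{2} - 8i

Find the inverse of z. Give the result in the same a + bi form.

In blades: z = -\frac{9}{2} - 8 e_{1}.
With qbar = -\frac{9}{2} + 8 e_{1} (scalar fixed, mapped units negated), z qbar = \frac{337}{4} (the sum of squared coefficients), so z^-1 = qbar / (\frac{337}{4}) = -\frac{18}{337} + \frac{32}{337} e_{1}; translating back:
Answer: -\frac{18}{337} + \frac{32}{337}i


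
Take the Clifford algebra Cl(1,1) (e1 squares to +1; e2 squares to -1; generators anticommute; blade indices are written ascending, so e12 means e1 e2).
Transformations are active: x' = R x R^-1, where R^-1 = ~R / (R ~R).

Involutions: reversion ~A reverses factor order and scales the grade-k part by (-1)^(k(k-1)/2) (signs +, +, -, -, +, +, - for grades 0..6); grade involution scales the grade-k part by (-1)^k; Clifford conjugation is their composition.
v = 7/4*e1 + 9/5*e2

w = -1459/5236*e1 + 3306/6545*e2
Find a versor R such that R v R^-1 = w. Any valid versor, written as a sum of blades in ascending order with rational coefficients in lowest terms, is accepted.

Why this works: both vectors square to -71/400, so q(v) = q(w) and R = v + w = 1926/1309*e1 + 15087/6545*e2 carries v to w — its own direction survives, the complement (v - w)/2 flips.
Answer: 1926/1309*e1 + 15087/6545*e2


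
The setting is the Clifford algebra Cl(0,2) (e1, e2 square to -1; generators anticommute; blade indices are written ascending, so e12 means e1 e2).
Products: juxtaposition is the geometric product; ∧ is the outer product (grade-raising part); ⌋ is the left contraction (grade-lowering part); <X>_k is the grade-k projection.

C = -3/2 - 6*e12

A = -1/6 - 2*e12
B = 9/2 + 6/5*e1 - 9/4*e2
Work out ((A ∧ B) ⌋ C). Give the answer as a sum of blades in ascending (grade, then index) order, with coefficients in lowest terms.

step 1: -3/4 - 1/5*e1 + 3/8*e2 - 9*e12
step 2: -423/8 - 9/4*e1 - 6/5*e2 + 9/2*e12
Answer: -423/8 - 9/4*e1 - 6/5*e2 + 9/2*e12


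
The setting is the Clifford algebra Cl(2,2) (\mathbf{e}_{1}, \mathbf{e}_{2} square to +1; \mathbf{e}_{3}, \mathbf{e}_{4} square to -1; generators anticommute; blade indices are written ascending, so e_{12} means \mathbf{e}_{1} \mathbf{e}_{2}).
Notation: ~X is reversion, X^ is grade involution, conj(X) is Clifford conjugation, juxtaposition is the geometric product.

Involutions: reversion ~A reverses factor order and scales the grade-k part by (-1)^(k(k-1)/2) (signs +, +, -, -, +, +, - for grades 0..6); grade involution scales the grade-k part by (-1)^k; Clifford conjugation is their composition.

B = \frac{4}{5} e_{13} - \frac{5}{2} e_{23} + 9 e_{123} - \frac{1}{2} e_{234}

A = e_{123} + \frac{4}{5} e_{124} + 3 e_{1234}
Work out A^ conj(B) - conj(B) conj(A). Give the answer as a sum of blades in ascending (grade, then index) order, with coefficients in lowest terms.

first term: -9 - e_{1} - \frac{4}{5} e_{2} - 27 e_{4} - \frac{2}{5} e_{13} + 8 e_{14} + \frac{12}{5} e_{24} - \frac{36}{5} e_{34} - 2 e_{134} - \frac{16}{25} e_{234}
second term: 9 + e_{1} + \frac{4}{5} e_{2} + 27 e_{4} - \frac{2}{5} e_{13} + 8 e_{14} + \frac{12}{5} e_{24} - \frac{36}{5} e_{34} - 2 e_{134} - \frac{16}{25} e_{234}
Answer: -18 - 2 e_{1} - \frac{8}{5} e_{2} - 54 e_{4}


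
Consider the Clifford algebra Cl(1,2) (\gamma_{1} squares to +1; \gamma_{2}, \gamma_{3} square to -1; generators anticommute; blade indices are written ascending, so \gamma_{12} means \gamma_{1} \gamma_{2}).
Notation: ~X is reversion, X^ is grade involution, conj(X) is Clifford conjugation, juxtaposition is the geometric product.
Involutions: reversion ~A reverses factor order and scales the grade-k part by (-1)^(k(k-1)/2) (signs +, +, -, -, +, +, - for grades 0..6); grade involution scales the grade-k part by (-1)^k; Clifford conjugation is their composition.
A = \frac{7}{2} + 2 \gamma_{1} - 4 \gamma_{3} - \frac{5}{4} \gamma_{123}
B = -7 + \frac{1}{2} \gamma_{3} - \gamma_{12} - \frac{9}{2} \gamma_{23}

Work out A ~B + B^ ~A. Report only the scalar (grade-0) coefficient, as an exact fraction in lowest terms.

first term: -\frac{45}{2} - \frac{67}{8} \gamma_{1} - 16 \gamma_{2} + \frac{57}{2} \gamma_{3} + \frac{33}{8} \gamma_{12} + \gamma_{13} + \frac{63}{4} \gamma_{23} + \frac{55}{4} \gamma_{123}
second term: -\frac{53}{2} - \frac{67}{8} \gamma_{1} - 16 \gamma_{2} + 25 \gamma_{3} - \frac{23}{8} \gamma_{12} + \gamma_{13} - \frac{63}{4} \gamma_{23} - \frac{55}{4} \gamma_{123}
Answer: -49


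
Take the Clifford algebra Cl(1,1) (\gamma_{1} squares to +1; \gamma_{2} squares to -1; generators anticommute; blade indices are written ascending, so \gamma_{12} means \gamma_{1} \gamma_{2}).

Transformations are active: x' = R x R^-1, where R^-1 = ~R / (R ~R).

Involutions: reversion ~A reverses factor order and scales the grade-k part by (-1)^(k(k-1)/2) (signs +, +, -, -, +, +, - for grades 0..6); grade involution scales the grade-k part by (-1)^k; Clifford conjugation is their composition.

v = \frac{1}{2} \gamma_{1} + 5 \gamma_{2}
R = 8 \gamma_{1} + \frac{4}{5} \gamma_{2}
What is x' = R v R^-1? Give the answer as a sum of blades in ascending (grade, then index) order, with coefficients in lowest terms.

~R = 8 \gamma_{1} + \frac{4}{5} \gamma_{2}, and R ~R = \frac{1584}{25}, so R^-1 = ~R / (\frac{1584}{25}).
R v = \frac{198}{5} \gamma_{12}
Answer: -\frac{1}{2} \gamma_{1} - 5 \gamma_{2}


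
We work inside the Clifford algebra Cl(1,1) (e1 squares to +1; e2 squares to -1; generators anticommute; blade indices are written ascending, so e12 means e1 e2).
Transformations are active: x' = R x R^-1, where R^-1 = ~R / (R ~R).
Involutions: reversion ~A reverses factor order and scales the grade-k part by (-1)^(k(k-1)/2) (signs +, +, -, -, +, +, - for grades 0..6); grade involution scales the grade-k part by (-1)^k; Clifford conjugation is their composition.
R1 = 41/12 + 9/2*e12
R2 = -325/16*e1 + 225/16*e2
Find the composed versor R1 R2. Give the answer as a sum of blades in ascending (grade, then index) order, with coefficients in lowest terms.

Distribute over the terms of R1 (each basis-blade product reordered to ascending indices, repeated generators contracted through their squares):
(41/12) R2 = -13325/192*e1 + 3075/64*e2
(9/2*e12) R2 = -2025/32*e1 + 2925/32*e2
Summing the partial products and collecting blades:
Answer: -25475/192*e1 + 8925/64*e2


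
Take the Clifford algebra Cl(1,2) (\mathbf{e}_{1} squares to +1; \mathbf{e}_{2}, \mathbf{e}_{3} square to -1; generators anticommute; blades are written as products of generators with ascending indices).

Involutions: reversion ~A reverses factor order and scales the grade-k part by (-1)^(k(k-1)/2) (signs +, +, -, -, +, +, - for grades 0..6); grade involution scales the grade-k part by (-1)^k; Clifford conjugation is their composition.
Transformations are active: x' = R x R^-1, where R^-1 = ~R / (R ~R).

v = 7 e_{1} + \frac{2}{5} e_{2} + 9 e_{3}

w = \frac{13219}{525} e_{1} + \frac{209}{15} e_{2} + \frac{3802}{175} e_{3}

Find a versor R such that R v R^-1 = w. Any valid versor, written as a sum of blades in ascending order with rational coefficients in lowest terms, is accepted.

Sketch: the shared square -\frac{804}{25} makes R = v + w = \frac{16894}{525} e_{1} + \frac{43}{3} e_{2} + \frac{5377}{175} e_{3} the natural versor; its sandwich fixes that direction, negates (v - w)/2, and sends v to w.
Answer: \frac{16894}{525} e_{1} + \frac{43}{3} e_{2} + \frac{5377}{175} e_{3}


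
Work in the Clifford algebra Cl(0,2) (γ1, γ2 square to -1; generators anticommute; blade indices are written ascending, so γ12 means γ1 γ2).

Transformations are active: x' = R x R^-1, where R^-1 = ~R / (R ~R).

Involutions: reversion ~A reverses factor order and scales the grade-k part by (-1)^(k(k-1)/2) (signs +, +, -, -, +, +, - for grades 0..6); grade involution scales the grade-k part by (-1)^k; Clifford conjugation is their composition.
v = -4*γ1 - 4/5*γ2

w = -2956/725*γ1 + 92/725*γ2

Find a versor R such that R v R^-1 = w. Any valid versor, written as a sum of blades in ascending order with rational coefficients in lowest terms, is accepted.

Reasoning: v^2 = w^2 = -416/25 since conjugation preserves the quadratic form; R = v + w = -5856/725*γ1 - 488/725*γ2 is then valid when invertible, keeping its own part and reversing (v - w)/2.
Answer: -5856/725*γ1 - 488/725*γ2


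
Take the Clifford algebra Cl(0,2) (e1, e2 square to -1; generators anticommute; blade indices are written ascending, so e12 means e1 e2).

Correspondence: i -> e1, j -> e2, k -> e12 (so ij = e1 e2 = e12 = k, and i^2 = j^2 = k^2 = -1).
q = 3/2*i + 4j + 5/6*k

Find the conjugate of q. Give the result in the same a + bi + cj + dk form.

In blades: q = 3/2*e1 + 4*e2 + 5/6*e12.
Conjugation here is Clifford conjugation: the scalar is fixed and the grade-1 and grade-2 blades all flip sign, giving -3/2*e1 - 4*e2 - 5/6*e12; translating back:
Answer: -3/2*i - 4j - 5/6*k


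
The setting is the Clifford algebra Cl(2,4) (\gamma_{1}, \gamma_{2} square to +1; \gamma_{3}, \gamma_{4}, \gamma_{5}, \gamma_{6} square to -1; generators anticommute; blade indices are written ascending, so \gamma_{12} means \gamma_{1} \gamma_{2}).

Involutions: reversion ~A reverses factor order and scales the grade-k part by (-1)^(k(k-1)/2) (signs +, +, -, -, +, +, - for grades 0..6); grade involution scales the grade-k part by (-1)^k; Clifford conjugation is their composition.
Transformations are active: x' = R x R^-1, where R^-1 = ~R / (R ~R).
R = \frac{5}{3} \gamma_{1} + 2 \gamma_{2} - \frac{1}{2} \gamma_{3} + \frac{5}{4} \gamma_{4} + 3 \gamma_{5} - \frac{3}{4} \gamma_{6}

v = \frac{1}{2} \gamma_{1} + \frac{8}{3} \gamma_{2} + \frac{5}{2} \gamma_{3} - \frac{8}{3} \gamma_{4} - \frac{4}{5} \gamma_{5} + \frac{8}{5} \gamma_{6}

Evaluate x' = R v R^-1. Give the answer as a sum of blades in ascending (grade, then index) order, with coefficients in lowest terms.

~R = \frac{5}{3} \gamma_{1} + 2 \gamma_{2} - \frac{1}{2} \gamma_{3} + \frac{5}{4} \gamma_{4} + 3 \gamma_{5} - \frac{3}{4} \gamma_{6}, and R ~R = -\frac{331}{72}, so R^-1 = ~R / (-\frac{331}{72}).
R v = \frac{287}{20} + \frac{31}{9} \gamma_{12} + \frac{53}{12} \gamma_{13} - \frac{365}{72} \gamma_{14} - \frac{17}{6} \gamma_{15} + \frac{73}{24} \gamma_{16} + \frac{19}{3} \gamma_{23} - \frac{26}{3} \gamma_{24} - \frac{48}{5} \gamma_{25} + \frac{26}{5} \gamma_{26} - \frac{43}{24} \gamma_{34} - \frac{71}{10} \gamma_{35} + \frac{43}{40} \gamma_{36} + 7 \gamma_{45} + \frac{21}{5} \gamma_{56}
Answer: -\frac{7219}{662} \gamma_{1} - \frac{75232}{4965} \gamma_{2} + \frac{2057}{3310} \gamma_{3} - \frac{5101}{993} \gamma_{4} - \frac{29672}{1655} \gamma_{5} + \frac{5101}{1655} \gamma_{6}


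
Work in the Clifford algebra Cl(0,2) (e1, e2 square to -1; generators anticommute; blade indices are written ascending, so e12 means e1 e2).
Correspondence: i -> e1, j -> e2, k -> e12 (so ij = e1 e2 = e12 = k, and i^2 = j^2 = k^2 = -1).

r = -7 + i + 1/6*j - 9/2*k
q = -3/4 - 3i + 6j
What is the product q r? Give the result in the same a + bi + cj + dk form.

In blades: q = -3/4 - 3*e1 + 6*e2, r = -7 + e1 + 1/6*e2 - 9/2*e12.
Distribute q over r term by term (generator squares from the signature, products reordered to ascending indices): (-3/4)*r = 21/4 - 3/4*e1 - 1/8*e2 + 27/8*e12; (-3*e1)*r = 3 + 21*e1 - 27/2*e2 - 1/2*e12; (6*e2)*r = -1 - 27*e1 - 42*e2 - 6*e12.
Sum: 29/4 - 27/4*e1 - 445/8*e2 - 25/8*e12; translating back through the correspondence:
Answer: 29/4 - 27/4*i - 445/8*j - 25/8*k


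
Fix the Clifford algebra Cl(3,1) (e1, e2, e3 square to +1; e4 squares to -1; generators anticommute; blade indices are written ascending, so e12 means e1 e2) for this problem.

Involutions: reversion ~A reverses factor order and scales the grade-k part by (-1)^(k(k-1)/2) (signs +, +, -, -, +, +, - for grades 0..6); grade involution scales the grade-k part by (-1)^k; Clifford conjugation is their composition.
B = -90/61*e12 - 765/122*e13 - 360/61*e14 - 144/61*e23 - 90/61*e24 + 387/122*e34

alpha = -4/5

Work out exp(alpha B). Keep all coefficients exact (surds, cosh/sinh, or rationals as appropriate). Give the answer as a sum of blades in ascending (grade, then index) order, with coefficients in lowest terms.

B^2 term by term: the squares give (-90/61)^2*(e12)^2 + (-765/122)^2*(e13)^2 + (-360/61)^2*(e14)^2 + (-144/61)^2*(e23)^2 + (-90/61)^2*(e24)^2 + (387/122)^2*(e34)^2 = 8100/3721*(-1) + 585225/14884*(-1) + 129600/3721*(+1) + 20736/3721*(-1) + 8100/3721*(+1) + 149769/14884*(+1) = 0 (each basis 2-blade squares to minus the product of its generators' squares); cross terms between blades sharing an index anticommute and cancel; the commuting (index-disjoint) pairs give grade-4 terms 2*c*c'*(blade product), which cancel blade by blade — e1234: -34830/3721 - 68850/3721 + 103680/3721 = 0 — confirming B is simple. So B^2 = 0.
B^2 = 0, so the series closes: exp(alpha B) = 1 + alpha B (parabolic case).
Answer: 1 + 72/61*e12 + 306/61*e13 + 288/61*e14 + 576/305*e23 + 72/61*e24 - 774/305*e34


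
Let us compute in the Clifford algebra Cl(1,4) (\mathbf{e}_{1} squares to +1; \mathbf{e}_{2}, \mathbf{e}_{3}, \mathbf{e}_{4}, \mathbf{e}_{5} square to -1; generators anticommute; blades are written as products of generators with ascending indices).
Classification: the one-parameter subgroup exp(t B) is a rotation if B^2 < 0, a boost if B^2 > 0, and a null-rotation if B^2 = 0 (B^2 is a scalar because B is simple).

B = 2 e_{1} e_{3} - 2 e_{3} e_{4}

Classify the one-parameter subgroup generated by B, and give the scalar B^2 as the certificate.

B^2 term by term: the squares give (2)^2*(e_{1} e_{3})^2 + (-2)^2*(e_{3} e_{4})^2 = 4*(+1) + 4*(-1) = 0 (each basis 2-blade squares to minus the product of its generators' squares); cross terms between blades sharing an index anticommute and cancel. So B^2 = 0.
Answer: null-rotation, certificate B^2 = 0. The class reads off the invariant scalar 0 directly.


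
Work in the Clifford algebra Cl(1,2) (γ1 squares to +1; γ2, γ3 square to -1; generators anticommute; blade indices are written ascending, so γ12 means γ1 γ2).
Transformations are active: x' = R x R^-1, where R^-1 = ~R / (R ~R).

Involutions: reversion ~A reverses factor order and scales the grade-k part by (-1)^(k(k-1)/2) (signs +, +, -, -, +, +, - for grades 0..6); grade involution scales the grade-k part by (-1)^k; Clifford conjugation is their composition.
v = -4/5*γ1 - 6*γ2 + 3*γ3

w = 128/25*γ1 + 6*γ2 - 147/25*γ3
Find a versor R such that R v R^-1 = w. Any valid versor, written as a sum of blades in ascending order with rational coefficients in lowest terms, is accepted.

Reasoning: v^2 = w^2 = -1109/25 since conjugation preserves the quadratic form; R = v + w = 108/25*γ1 - 72/25*γ3 is then valid when invertible, keeping its own part and reversing (v - w)/2.
Answer: 108/25*γ1 - 72/25*γ3


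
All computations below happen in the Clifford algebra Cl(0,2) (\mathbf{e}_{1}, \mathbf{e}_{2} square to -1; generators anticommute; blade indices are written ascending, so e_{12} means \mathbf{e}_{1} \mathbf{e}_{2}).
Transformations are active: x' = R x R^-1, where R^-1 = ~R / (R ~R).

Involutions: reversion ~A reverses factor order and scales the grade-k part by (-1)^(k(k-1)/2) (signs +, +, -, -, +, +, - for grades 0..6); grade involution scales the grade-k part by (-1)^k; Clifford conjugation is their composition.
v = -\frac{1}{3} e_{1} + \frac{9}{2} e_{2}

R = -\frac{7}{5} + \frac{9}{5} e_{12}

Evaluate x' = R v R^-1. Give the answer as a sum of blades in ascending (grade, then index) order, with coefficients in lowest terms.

~R = -\frac{7}{5} - \frac{9}{5} e_{12}, and R ~R = \frac{26}{5}, so R^-1 = ~R / (\frac{26}{5}).
R v = -\frac{229}{30} e_{1} - \frac{69}{10} e_{2}
Answer: \frac{1733}{390} e_{1} - \frac{51}{65} e_{2}


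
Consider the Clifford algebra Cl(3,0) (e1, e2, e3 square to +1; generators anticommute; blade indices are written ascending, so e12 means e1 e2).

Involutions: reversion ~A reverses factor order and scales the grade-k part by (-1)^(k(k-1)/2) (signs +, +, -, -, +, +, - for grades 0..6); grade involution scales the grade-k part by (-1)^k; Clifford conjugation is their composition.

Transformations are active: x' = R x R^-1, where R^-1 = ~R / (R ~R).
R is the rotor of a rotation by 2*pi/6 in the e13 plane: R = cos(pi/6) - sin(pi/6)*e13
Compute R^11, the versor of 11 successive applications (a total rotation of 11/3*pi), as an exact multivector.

The rotor phase is half the rotation angle and phases add under composition, so 11 steps in the e13 plane accumulate phase 11*(pi/6) = 11*pi/6: R^11 = cos(11*pi/6) - sin(11*pi/6)*e13.
cos(11*pi/6) = sqrt(3)/2 and sin(11*pi/6) = -1/2, so R^11 = sqrt(3)/2 + 1/2*e13. The net rotation is 5/3*pi (after discarding 1 full turn, each of which contributes a factor -1 to the rotor); the rotor keeps the half-angle phase exactly.
Answer: sqrt(3)/2 + 1/2*e13


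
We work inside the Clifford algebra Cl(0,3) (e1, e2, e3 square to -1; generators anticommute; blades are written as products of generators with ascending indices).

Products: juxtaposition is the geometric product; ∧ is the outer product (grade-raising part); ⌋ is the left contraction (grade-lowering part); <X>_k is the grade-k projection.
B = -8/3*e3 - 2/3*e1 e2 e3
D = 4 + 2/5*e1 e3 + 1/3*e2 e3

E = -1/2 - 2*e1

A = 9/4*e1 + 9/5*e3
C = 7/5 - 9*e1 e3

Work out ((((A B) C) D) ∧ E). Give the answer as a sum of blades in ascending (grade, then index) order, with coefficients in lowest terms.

step 1: 24/5 + 6/5*e1 e2 - 6*e1 e3 + 3/2*e2 e3
step 2: -1182/25 + 759/50*e1 e2 - 258/5*e1 e3 - 87/10*e2 e3
step 3: -8279/50 + 47*e1 e2 - 57593/250*e1 e3 - 5561/125*e2 e3
step 4: 8279/100 + 8279/25*e1 - 47/2*e1 e2 + 57593/500*e1 e3 + 5561/250*e2 e3 + 11122/125*e1 e2 e3
Answer: 8279/100 + 8279/25*e1 - 47/2*e1 e2 + 57593/500*e1 e3 + 5561/250*e2 e3 + 11122/125*e1 e2 e3


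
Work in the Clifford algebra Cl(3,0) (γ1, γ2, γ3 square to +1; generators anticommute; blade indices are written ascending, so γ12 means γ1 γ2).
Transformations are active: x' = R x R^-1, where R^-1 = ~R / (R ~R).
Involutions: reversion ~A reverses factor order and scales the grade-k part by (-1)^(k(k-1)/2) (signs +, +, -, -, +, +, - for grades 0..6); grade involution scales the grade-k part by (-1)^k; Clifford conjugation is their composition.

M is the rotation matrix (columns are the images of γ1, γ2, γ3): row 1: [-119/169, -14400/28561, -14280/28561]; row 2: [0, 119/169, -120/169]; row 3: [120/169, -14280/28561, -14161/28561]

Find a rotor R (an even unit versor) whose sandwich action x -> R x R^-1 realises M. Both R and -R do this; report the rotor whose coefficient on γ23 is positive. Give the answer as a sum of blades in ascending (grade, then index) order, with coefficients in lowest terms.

Method: write R = a + b12*γ12 + b13*γ13 + b23*γ23 with a^2 + b12^2 + b13^2 + b23^2 = 1 (so R^-1 = ~R). Expanding the columns R e_j ~R gives tr M = 4a^2 - 1 and, from the antisymmetric part, M21 - M12 = -4a*b12, M13 - M31 = 4a*b13, M32 - M23 = -4a*b23.
Here tr M = -14161/28561, so a^2 = (1 + tr M)/4 = 3600/28561 and a = ±60/169. Taking a = 60/169: M21 - M12 = 14400/28561, M13 - M31 = -34560/28561, M32 - M23 = 6000/28561, giving b12 = -60/169, b13 = -144/169, b23 = -25/169, i.e. R = 60/169 - 60/169*γ12 - 144/169*γ13 - 25/169*γ23.
Its γ23 coefficient is negative, so report the other preimage -R.
Answer: -60/169 + 60/169*γ12 + 144/169*γ13 + 25/169*γ23. Sheet selection: the two-to-one cover makes ±R indistinguishable at the matrix level (trace -14161/28561), so uniqueness comes from the required sign on γ23.
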